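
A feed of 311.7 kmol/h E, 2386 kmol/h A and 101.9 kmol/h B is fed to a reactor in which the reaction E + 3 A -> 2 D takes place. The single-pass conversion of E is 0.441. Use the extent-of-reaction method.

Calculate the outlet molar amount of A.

E reacted = 0.441 × 311.7 = 137.5 kmol/h; ν_E = −1, so ξ = 137.5/1 = 137.5 kmol/h.
Outlet amounts (n = n₀ + ν ξ):
  E: 311.7 − 1(137.5) = 174.2
  A: 2386 − 3(137.5) = 1974
  D: 0 + 2(137.5) = 274.9
  B: 101.9 (inert)

1970 kmol/h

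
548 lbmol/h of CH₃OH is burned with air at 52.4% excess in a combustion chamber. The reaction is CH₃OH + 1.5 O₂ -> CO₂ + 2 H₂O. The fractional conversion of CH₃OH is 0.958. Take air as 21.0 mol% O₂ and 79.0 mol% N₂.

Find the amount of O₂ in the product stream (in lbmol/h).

Stoichiometric O₂ = 1.5 × 548 = 822 lbmol/h; O₂ fed = 822 × 1.524 = 1253 lbmol/h.
N₂ fed = 1253 × 79/21 = 4713 lbmol/h.
Fuel reacted = 0.958 × 548 → ξ = 525 lbmol/h.
Outlet (n = n₀ + ν ξ):
  CH₃OH: 548 − 1(525) = 23.02
  O₂: 1253 − 1.5(525) = 465.3
  N₂: 4713 (inert)
  CO₂: 0 + 1(525) = 525
  H₂O: 0 + 2(525) = 1050

465 lbmol/h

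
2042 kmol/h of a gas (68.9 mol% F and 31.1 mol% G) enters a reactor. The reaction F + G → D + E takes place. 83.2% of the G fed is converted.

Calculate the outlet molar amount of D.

528 kmol/h

G reacted = 0.832 × 635.1 = 528.4 kmol/h; ν_G = −1, so ξ = 528.4/1 = 528.4 kmol/h.
Outlet amounts (n = n₀ + ν ξ):
  F: 1407 − 1(528.4) = 878.6
  G: 635.1 − 1(528.4) = 106.7
  D: 0 + 1(528.4) = 528.4
  E: 0 + 1(528.4) = 528.4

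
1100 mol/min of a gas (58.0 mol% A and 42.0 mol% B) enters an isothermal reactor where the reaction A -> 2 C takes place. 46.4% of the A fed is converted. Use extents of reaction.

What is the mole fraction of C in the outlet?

0.424

A reacted = 0.464 × 638 = 296 mol/min; ν_A = −1, so ξ = 296/1 = 296 mol/min.
Outlet amounts (n = n₀ + ν ξ):
  A: 638 − 1(296) = 342
  C: 0 + 2(296) = 592.1
  B: 462 (inert)
Total out = 1396 mol/min; y_C = 592.1 / 1396 = 0.4241.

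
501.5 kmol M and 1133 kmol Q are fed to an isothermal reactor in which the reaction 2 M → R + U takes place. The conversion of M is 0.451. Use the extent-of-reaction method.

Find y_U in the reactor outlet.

0.0692

M reacted = 0.451 × 501.5 = 226.2 kmol; ν_M = −2, so ξ = 226.2/2 = 113.1 kmol.
Outlet amounts (n = n₀ + ν ξ):
  M: 501.5 − 2(113.1) = 275.3
  R: 0 + 1(113.1) = 113.1
  U: 0 + 1(113.1) = 113.1
  Q: 1133 (inert)
Total out = 1634 kmol; y_U = 113.1 / 1634 = 0.06919.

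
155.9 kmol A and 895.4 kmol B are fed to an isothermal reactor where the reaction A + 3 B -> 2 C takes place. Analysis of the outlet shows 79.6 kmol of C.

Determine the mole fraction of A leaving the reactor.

For C: n = n₀ + 2ξ → 79.6 = 0 + 2ξ, giving ξ = 39.8 kmol.
Outlet amounts (n = n₀ + ν ξ):
  A: 155.9 − 1(39.8) = 116.1
  B: 895.4 − 3(39.8) = 776
  C: 0 + 2(39.8) = 79.6
Total out = 971.7 kmol; y_A = 116.1 / 971.7 = 0.1195.

0.119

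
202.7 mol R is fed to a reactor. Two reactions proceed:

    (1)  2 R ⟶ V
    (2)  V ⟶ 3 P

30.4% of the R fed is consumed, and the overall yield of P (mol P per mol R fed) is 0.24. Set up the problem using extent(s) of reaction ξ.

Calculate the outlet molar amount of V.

14.6 mol

Conversion of R: R consumed = 2ξ₁ = 0.304 × 202.7 → ξ₁ = 30.81 mol.
Yield of P: 3ξ₂ / 202.7 = 0.24 → ξ₂ = 16.22 mol.
Outlet amounts (n = n₀ + Σ ν·ξ):
  R: 202.7 − 2(30.81) = 141.1
  V: 0 + 1(30.81) − 1(16.22) = 14.59
  P: 0 + 3(16.22) = 48.65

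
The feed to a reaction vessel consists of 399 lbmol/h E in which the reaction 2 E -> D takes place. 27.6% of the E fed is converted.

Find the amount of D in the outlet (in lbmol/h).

E reacted = 0.276 × 399 = 110.1 lbmol/h; ν_E = −2, so ξ = 110.1/2 = 55.06 lbmol/h.
Outlet amounts (n = n₀ + ν ξ):
  E: 399 − 2(55.06) = 288.9
  D: 0 + 1(55.06) = 55.06

55.1 lbmol/h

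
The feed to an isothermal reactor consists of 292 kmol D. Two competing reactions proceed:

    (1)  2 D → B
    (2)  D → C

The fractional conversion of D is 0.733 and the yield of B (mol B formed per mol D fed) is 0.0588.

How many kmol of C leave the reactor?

180 kmol

Yield of B: 1ξ₁ / 292 = 0.0588 → ξ₁ = 17.17 kmol.
Conversion of D: 2ξ₁ + 1ξ₂ = 0.733 × 292 = 214 → ξ₂ = 179.7 kmol.
Outlet amounts (n = n₀ + Σ ν·ξ):
  D: 292 − 2(17.17) − 1(179.7) = 77.96
  B: 0 + 1(17.17) = 17.17
  C: 0 + 1(179.7) = 179.7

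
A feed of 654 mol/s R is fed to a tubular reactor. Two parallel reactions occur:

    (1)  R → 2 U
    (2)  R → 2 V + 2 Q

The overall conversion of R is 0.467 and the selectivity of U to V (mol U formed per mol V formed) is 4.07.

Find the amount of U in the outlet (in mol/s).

Conversion of R: R consumed = 0.467 × 654 = 305.4 mol/s = 1ξ₁ + 1ξ₂.
Selectivity: 2ξ₁ / (2ξ₂) = 4.07 → ξ₁ = 4.07 ξ₂.
Substitute: (1·4.07 + 1) ξ₂ = 305.4 → ξ₂ = 60.24 mol/s, ξ₁ = 245.2 mol/s.
Outlet amounts (n = n₀ + Σ ν·ξ):
  R: 654 − 1(245.2) − 1(60.24) = 348.6
  U: 0 + 2(245.2) = 490.4
  V: 0 + 2(60.24) = 120.5
  Q: 0 + 2(60.24) = 120.5

490 mol/s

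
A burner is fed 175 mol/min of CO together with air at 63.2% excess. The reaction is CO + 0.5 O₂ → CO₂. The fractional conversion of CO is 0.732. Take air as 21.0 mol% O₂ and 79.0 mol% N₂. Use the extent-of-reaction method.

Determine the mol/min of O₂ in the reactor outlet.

78.8 mol/min

Stoichiometric O₂ = 0.5 × 175 = 87.5 mol/min; O₂ fed = 87.5 × 1.632 = 142.8 mol/min.
N₂ fed = 142.8 × 79/21 = 537.2 mol/min.
Fuel reacted = 0.732 × 175 → ξ = 128.1 mol/min.
Outlet (n = n₀ + ν ξ):
  CO: 175 − 1(128.1) = 46.9
  O₂: 142.8 − 0.5(128.1) = 78.75
  N₂: 537.2 (inert)
  CO₂: 0 + 1(128.1) = 128.1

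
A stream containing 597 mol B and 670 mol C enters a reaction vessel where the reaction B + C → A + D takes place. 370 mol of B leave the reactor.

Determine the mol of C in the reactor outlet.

For B: n = n₀ − 1ξ → 370 = 597 − 1ξ, giving ξ = 227 mol.
Outlet amounts (n = n₀ + ν ξ):
  B: 597 − 1(227) = 370
  C: 670 − 1(227) = 443
  A: 0 + 1(227) = 227
  D: 0 + 1(227) = 227

443 mol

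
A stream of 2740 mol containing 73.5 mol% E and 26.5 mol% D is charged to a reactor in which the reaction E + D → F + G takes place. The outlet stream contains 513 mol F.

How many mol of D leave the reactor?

213 mol

For F: n = n₀ + 1ξ → 513 = 0 + 1ξ, giving ξ = 513 mol.
Outlet amounts (n = n₀ + ν ξ):
  E: 2014 − 1(513) = 1501
  D: 726.1 − 1(513) = 213.1
  F: 0 + 1(513) = 513
  G: 0 + 1(513) = 513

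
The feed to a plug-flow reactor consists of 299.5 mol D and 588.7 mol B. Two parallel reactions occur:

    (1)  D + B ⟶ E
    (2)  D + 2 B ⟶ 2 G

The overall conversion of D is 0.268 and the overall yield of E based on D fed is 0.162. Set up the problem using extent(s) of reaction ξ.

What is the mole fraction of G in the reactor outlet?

Yield of E: 1ξ₁ / 299.5 = 0.162 → ξ₁ = 48.52 mol.
Conversion of D: 1ξ₁ + 1ξ₂ = 0.268 × 299.5 = 80.27 → ξ₂ = 31.75 mol.
Outlet amounts (n = n₀ + Σ ν·ξ):
  D: 299.5 − 1(48.52) − 1(31.75) = 219.2
  B: 588.7 − 1(48.52) − 2(31.75) = 476.7
  E: 0 + 1(48.52) = 48.52
  G: 0 + 2(31.75) = 63.49
Total out = 807.9 mol; y_G = 63.49 / 807.9 = 0.07859.

0.0786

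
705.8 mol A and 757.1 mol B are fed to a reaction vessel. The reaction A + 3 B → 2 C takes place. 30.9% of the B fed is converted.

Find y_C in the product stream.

0.119

B reacted = 0.309 × 757.1 = 233.9 mol; ν_B = −3, so ξ = 233.9/3 = 77.98 mol.
Outlet amounts (n = n₀ + ν ξ):
  A: 705.8 − 1(77.98) = 627.8
  B: 757.1 − 3(77.98) = 523.2
  C: 0 + 2(77.98) = 156
Total out = 1307 mol; y_C = 156 / 1307 = 0.1193.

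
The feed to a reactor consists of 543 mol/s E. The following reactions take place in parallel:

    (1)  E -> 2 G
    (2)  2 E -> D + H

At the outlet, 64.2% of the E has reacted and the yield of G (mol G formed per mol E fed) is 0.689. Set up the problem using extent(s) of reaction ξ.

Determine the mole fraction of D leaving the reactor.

0.111

Yield of G: 2ξ₁ / 543 = 0.689 → ξ₁ = 187.1 mol/s.
Conversion of E: 1ξ₁ + 2ξ₂ = 0.642 × 543 = 348.6 → ξ₂ = 80.77 mol/s.
Outlet amounts (n = n₀ + Σ ν·ξ):
  E: 543 − 1(187.1) − 2(80.77) = 194.4
  G: 0 + 2(187.1) = 374.1
  D: 0 + 1(80.77) = 80.77
  H: 0 + 1(80.77) = 80.77
Total out = 730.1 mol/s; y_D = 80.77 / 730.1 = 0.1106.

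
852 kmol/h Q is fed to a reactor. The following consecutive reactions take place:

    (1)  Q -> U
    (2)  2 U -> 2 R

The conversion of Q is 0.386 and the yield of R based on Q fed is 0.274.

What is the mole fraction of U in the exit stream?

Conversion of Q: Q consumed = 1ξ₁ = 0.386 × 852 → ξ₁ = 328.9 kmol/h.
Yield of R: 2ξ₂ / 852 = 0.274 → ξ₂ = 116.7 kmol/h.
Outlet amounts (n = n₀ + Σ ν·ξ):
  Q: 852 − 1(328.9) = 523.1
  U: 0 + 1(328.9) − 2(116.7) = 95.42
  R: 0 + 2(116.7) = 233.4
Total out = 852 kmol/h; y_U = 95.42 / 852 = 0.112.

0.112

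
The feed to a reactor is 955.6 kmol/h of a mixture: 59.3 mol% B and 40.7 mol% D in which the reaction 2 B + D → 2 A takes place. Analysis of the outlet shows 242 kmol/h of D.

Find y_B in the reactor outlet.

0.337

For D: n = n₀ − 1ξ → 242 = 388.9 − 1ξ, giving ξ = 146.9 kmol/h.
Outlet amounts (n = n₀ + ν ξ):
  B: 566.7 − 2(146.9) = 272.8
  D: 388.9 − 1(146.9) = 242
  A: 0 + 2(146.9) = 293.9
Total out = 808.7 kmol/h; y_B = 272.8 / 808.7 = 0.3374.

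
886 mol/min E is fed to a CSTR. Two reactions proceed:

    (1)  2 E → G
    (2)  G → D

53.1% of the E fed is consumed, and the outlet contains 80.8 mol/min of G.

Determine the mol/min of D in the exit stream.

Conversion of E: E consumed = 2ξ₁ = 0.531 × 886 → ξ₁ = 235.2 mol/min.
G balance: n_G = 0 + 1ξ₁ − 1ξ₂ = 80.8 → ξ₂ = (1·235.2 − 80.8)/1 = 154.4 mol/min.
Outlet amounts (n = n₀ + Σ ν·ξ):
  E: 886 − 2(235.2) = 415.5
  G: 0 + 1(235.2) − 1(154.4) = 80.8
  D: 0 + 1(154.4) = 154.4

154 mol/min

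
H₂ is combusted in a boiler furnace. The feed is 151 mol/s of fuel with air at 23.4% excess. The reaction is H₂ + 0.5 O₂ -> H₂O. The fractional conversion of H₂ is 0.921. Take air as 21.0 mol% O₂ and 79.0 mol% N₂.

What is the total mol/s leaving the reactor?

525 mol/s

Stoichiometric O₂ = 0.5 × 151 = 75.5 mol/s; O₂ fed = 75.5 × 1.234 = 93.17 mol/s.
N₂ fed = 93.17 × 79/21 = 350.5 mol/s.
Fuel reacted = 0.921 × 151 → ξ = 139.1 mol/s.
Outlet (n = n₀ + ν ξ):
  H₂: 151 − 1(139.1) = 11.93
  O₂: 93.17 − 0.5(139.1) = 23.63
  N₂: 350.5 (inert)
  H₂O: 0 + 1(139.1) = 139.1
Total out = 11.93 + 23.63 + 350.5 + 139.1 = 525.1 mol/s.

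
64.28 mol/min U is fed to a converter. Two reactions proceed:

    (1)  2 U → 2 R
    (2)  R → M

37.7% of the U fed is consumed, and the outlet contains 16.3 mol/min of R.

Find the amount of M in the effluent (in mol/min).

Conversion of U: U consumed = 2ξ₁ = 0.377 × 64.28 → ξ₁ = 12.12 mol/min.
R balance: n_R = 0 + 2ξ₁ − 1ξ₂ = 16.3 → ξ₂ = (2·12.12 − 16.3)/1 = 7.934 mol/min.
Outlet amounts (n = n₀ + Σ ν·ξ):
  U: 64.28 − 2(12.12) = 40.05
  R: 0 + 2(12.12) − 1(7.934) = 16.3
  M: 0 + 1(7.934) = 7.934

7.93 mol/min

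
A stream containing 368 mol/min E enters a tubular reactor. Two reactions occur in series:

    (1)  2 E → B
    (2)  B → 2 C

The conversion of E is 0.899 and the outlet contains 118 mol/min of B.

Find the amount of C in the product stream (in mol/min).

Conversion of E: E consumed = 2ξ₁ = 0.899 × 368 → ξ₁ = 165.4 mol/min.
B balance: n_B = 0 + 1ξ₁ − 1ξ₂ = 118 → ξ₂ = (1·165.4 − 118)/1 = 47.42 mol/min.
Outlet amounts (n = n₀ + Σ ν·ξ):
  E: 368 − 2(165.4) = 37.17
  B: 0 + 1(165.4) − 1(47.42) = 118
  C: 0 + 2(47.42) = 94.83

94.8 mol/min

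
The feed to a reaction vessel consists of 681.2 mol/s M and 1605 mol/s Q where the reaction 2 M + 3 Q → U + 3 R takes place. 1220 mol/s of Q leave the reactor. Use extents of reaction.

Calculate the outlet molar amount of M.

For Q: n = n₀ − 3ξ → 1220 = 1605 − 3ξ, giving ξ = 128.3 mol/s.
Outlet amounts (n = n₀ + ν ξ):
  M: 681.2 − 2(128.3) = 424.5
  Q: 1605 − 3(128.3) = 1220
  U: 0 + 1(128.3) = 128.3
  R: 0 + 3(128.3) = 385

425 mol/s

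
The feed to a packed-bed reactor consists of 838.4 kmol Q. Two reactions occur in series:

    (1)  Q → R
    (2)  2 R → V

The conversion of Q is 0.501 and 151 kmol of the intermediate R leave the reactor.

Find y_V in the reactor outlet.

Conversion of Q: Q consumed = 1ξ₁ = 0.501 × 838.4 → ξ₁ = 420 kmol.
R balance: n_R = 0 + 1ξ₁ − 2ξ₂ = 151 → ξ₂ = (1·420 − 151)/2 = 134.5 kmol.
Outlet amounts (n = n₀ + Σ ν·ξ):
  Q: 838.4 − 1(420) = 418.4
  R: 0 + 1(420) − 2(134.5) = 151
  V: 0 + 1(134.5) = 134.5
Total out = 703.9 kmol; y_V = 134.5 / 703.9 = 0.1911.

0.191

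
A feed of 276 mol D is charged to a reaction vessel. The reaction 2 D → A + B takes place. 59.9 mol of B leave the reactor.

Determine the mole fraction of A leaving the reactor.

0.217

For B: n = n₀ + 1ξ → 59.9 = 0 + 1ξ, giving ξ = 59.9 mol.
Outlet amounts (n = n₀ + ν ξ):
  D: 276 − 2(59.9) = 156.2
  A: 0 + 1(59.9) = 59.9
  B: 0 + 1(59.9) = 59.9
Total out = 276 mol; y_A = 59.9 / 276 = 0.217.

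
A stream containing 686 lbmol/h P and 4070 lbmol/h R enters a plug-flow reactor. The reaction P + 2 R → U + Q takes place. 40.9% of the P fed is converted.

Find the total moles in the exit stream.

4480 lbmol/h

P reacted = 0.409 × 686 = 280.6 lbmol/h; ν_P = −1, so ξ = 280.6/1 = 280.6 lbmol/h.
Outlet amounts (n = n₀ + ν ξ):
  P: 686 − 1(280.6) = 405.4
  R: 4070 − 2(280.6) = 3509
  U: 0 + 1(280.6) = 280.6
  Q: 0 + 1(280.6) = 280.6
Total out = 405.4 + 3509 + 280.6 + 280.6 = 4475 lbmol/h.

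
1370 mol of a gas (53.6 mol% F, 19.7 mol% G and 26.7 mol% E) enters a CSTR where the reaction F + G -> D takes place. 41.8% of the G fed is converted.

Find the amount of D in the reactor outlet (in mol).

G reacted = 0.418 × 269.9 = 112.8 mol; ν_G = −1, so ξ = 112.8/1 = 112.8 mol.
Outlet amounts (n = n₀ + ν ξ):
  F: 734.3 − 1(112.8) = 621.5
  G: 269.9 − 1(112.8) = 157.1
  D: 0 + 1(112.8) = 112.8
  E: 365.8 (inert)

113 mol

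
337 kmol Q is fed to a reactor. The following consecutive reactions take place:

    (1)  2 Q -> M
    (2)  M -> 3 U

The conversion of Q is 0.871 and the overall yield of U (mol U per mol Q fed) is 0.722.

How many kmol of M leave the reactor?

Conversion of Q: Q consumed = 2ξ₁ = 0.871 × 337 → ξ₁ = 146.8 kmol.
Yield of U: 3ξ₂ / 337 = 0.722 → ξ₂ = 81.1 kmol.
Outlet amounts (n = n₀ + Σ ν·ξ):
  Q: 337 − 2(146.8) = 43.47
  M: 0 + 1(146.8) − 1(81.1) = 65.66
  U: 0 + 3(81.1) = 243.3

65.7 kmol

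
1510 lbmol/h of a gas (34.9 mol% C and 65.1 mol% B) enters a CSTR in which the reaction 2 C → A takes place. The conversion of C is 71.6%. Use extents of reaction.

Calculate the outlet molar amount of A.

189 lbmol/h

C reacted = 0.716 × 527 = 377.3 lbmol/h; ν_C = −2, so ξ = 377.3/2 = 188.7 lbmol/h.
Outlet amounts (n = n₀ + ν ξ):
  C: 527 − 2(188.7) = 149.7
  A: 0 + 1(188.7) = 188.7
  B: 983 (inert)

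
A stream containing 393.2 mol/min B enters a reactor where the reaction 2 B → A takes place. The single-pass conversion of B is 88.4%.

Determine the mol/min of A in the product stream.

174 mol/min

B reacted = 0.884 × 393.2 = 347.6 mol/min; ν_B = −2, so ξ = 347.6/2 = 173.8 mol/min.
Outlet amounts (n = n₀ + ν ξ):
  B: 393.2 − 2(173.8) = 45.61
  A: 0 + 1(173.8) = 173.8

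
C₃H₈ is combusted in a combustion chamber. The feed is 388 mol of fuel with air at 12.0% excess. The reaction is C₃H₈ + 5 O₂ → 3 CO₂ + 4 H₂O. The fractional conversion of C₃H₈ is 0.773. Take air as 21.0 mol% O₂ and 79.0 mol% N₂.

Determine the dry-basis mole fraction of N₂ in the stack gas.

0.831

Stoichiometric O₂ = 5 × 388 = 1940 mol; O₂ fed = 1940 × 1.120 = 2173 mol.
N₂ fed = 2173 × 79/21 = 8174 mol.
Fuel reacted = 0.773 × 388 → ξ = 299.9 mol.
Outlet (n = n₀ + ν ξ):
  C₃H₈: 388 − 1(299.9) = 88.08
  O₂: 2173 − 5(299.9) = 673.2
  N₂: 8174 (inert)
  CO₂: 0 + 3(299.9) = 899.8
  H₂O: 0 + 4(299.9) = 1200
Dry total = 9835 mol; y_N₂ (dry) = 8174 / 9835 = 0.8311.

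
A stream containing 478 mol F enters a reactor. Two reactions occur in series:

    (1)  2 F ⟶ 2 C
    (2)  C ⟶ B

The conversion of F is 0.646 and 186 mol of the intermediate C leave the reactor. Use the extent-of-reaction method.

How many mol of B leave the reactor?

123 mol

Conversion of F: F consumed = 2ξ₁ = 0.646 × 478 → ξ₁ = 154.4 mol.
C balance: n_C = 0 + 2ξ₁ − 1ξ₂ = 186 → ξ₂ = (2·154.4 − 186)/1 = 122.8 mol.
Outlet amounts (n = n₀ + Σ ν·ξ):
  F: 478 − 2(154.4) = 169.2
  C: 0 + 2(154.4) − 1(122.8) = 186
  B: 0 + 1(122.8) = 122.8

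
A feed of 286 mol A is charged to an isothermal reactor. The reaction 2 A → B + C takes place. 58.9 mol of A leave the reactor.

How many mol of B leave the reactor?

For A: n = n₀ − 2ξ → 58.9 = 286 − 2ξ, giving ξ = 113.5 mol.
Outlet amounts (n = n₀ + ν ξ):
  A: 286 − 2(113.5) = 58.9
  B: 0 + 1(113.5) = 113.5
  C: 0 + 1(113.5) = 113.5

114 mol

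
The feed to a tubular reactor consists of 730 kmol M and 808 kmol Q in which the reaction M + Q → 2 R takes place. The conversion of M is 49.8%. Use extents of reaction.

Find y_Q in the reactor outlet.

0.289

M reacted = 0.498 × 730 = 363.5 kmol; ν_M = −1, so ξ = 363.5/1 = 363.5 kmol.
Outlet amounts (n = n₀ + ν ξ):
  M: 730 − 1(363.5) = 366.5
  Q: 808 − 1(363.5) = 444.5
  R: 0 + 2(363.5) = 727.1
Total out = 1538 kmol; y_Q = 444.5 / 1538 = 0.289.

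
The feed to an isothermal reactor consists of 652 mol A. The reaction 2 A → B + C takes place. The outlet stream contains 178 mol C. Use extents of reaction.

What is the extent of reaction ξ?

For C: n = n₀ + 1ξ → 178 = 0 + 1ξ, giving ξ = 178 mol.
Outlet amounts (n = n₀ + ν ξ):
  A: 652 − 2(178) = 296
  B: 0 + 1(178) = 178
  C: 0 + 1(178) = 178

ξ = 178 mol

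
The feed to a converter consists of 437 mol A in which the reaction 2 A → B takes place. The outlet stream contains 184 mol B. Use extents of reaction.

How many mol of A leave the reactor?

69 mol

For B: n = n₀ + 1ξ → 184 = 0 + 1ξ, giving ξ = 184 mol.
Outlet amounts (n = n₀ + ν ξ):
  A: 437 − 2(184) = 69
  B: 0 + 1(184) = 184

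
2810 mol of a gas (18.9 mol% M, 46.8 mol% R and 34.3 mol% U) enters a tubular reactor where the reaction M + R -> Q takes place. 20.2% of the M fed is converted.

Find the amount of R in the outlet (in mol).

M reacted = 0.202 × 531.1 = 107.3 mol; ν_M = −1, so ξ = 107.3/1 = 107.3 mol.
Outlet amounts (n = n₀ + ν ξ):
  M: 531.1 − 1(107.3) = 423.8
  R: 1315 − 1(107.3) = 1208
  Q: 0 + 1(107.3) = 107.3
  U: 963.8 (inert)

1210 mol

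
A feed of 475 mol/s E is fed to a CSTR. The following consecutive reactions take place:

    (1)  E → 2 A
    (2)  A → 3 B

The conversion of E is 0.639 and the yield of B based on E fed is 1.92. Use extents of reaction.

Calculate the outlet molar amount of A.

303 mol/s

Conversion of E: E consumed = 1ξ₁ = 0.639 × 475 → ξ₁ = 303.5 mol/s.
Yield of B: 3ξ₂ / 475 = 1.92 → ξ₂ = 304 mol/s.
Outlet amounts (n = n₀ + Σ ν·ξ):
  E: 475 − 1(303.5) = 171.5
  A: 0 + 2(303.5) − 1(304) = 303.1
  B: 0 + 3(304) = 912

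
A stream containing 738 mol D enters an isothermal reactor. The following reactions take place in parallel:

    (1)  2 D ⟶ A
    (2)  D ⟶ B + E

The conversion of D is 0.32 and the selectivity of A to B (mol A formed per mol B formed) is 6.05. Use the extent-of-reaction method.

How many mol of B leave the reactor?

18 mol

Conversion of D: D consumed = 0.32 × 738 = 236.2 mol = 2ξ₁ + 1ξ₂.
Selectivity: 1ξ₁ / (1ξ₂) = 6.05 → ξ₁ = 6.05 ξ₂.
Substitute: (2·6.05 + 1) ξ₂ = 236.2 → ξ₂ = 18.03 mol, ξ₁ = 109.1 mol.
Outlet amounts (n = n₀ + Σ ν·ξ):
  D: 738 − 2(109.1) − 1(18.03) = 501.8
  A: 0 + 1(109.1) = 109.1
  B: 0 + 1(18.03) = 18.03
  E: 0 + 1(18.03) = 18.03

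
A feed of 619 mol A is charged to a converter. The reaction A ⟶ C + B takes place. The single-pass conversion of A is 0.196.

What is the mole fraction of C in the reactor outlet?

A reacted = 0.196 × 619 = 121.3 mol; ν_A = −1, so ξ = 121.3/1 = 121.3 mol.
Outlet amounts (n = n₀ + ν ξ):
  A: 619 − 1(121.3) = 497.7
  C: 0 + 1(121.3) = 121.3
  B: 0 + 1(121.3) = 121.3
Total out = 740.3 mol; y_C = 121.3 / 740.3 = 0.1639.

0.164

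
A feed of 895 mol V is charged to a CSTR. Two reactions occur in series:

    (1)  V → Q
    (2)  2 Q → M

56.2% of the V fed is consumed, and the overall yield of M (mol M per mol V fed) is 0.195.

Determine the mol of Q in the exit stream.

154 mol

Conversion of V: V consumed = 1ξ₁ = 0.562 × 895 → ξ₁ = 503 mol.
Yield of M: 1ξ₂ / 895 = 0.195 → ξ₂ = 174.5 mol.
Outlet amounts (n = n₀ + Σ ν·ξ):
  V: 895 − 1(503) = 392
  Q: 0 + 1(503) − 2(174.5) = 153.9
  M: 0 + 1(174.5) = 174.5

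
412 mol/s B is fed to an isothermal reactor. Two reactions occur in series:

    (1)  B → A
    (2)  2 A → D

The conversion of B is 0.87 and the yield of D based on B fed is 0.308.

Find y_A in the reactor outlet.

0.367

Conversion of B: B consumed = 1ξ₁ = 0.87 × 412 → ξ₁ = 358.4 mol/s.
Yield of D: 1ξ₂ / 412 = 0.308 → ξ₂ = 126.9 mol/s.
Outlet amounts (n = n₀ + Σ ν·ξ):
  B: 412 − 1(358.4) = 53.56
  A: 0 + 1(358.4) − 2(126.9) = 104.6
  D: 0 + 1(126.9) = 126.9
Total out = 285.1 mol/s; y_A = 104.6 / 285.1 = 0.3671.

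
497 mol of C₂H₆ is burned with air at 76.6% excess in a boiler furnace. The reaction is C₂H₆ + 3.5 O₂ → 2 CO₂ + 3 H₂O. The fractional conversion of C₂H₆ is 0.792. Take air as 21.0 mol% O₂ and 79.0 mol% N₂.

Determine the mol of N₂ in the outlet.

Stoichiometric O₂ = 3.5 × 497 = 1740 mol; O₂ fed = 1740 × 1.766 = 3072 mol.
N₂ fed = 3072 × 79/21 = 11560 mol.
Fuel reacted = 0.792 × 497 → ξ = 393.6 mol.
Outlet (n = n₀ + ν ξ):
  C₂H₆: 497 − 1(393.6) = 103.4
  O₂: 3072 − 3.5(393.6) = 1694
  N₂: 11560 (inert)
  CO₂: 0 + 2(393.6) = 787.2
  H₂O: 0 + 3(393.6) = 1181

11600 mol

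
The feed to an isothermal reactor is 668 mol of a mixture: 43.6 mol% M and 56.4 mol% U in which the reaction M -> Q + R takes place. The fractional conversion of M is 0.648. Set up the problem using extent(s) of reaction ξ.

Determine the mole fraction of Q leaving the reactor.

0.22

M reacted = 0.648 × 291.2 = 188.7 mol; ν_M = −1, so ξ = 188.7/1 = 188.7 mol.
Outlet amounts (n = n₀ + ν ξ):
  M: 291.2 − 1(188.7) = 102.5
  Q: 0 + 1(188.7) = 188.7
  R: 0 + 1(188.7) = 188.7
  U: 376.8 (inert)
Total out = 856.7 mol; y_Q = 188.7 / 856.7 = 0.2203.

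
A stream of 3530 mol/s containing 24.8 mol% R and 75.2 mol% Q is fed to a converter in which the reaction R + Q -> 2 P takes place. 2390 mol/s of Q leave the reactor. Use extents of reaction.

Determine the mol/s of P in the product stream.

529 mol/s

For Q: n = n₀ − 1ξ → 2390 = 2655 − 1ξ, giving ξ = 264.6 mol/s.
Outlet amounts (n = n₀ + ν ξ):
  R: 875.4 − 1(264.6) = 610.9
  Q: 2655 − 1(264.6) = 2390
  P: 0 + 2(264.6) = 529.1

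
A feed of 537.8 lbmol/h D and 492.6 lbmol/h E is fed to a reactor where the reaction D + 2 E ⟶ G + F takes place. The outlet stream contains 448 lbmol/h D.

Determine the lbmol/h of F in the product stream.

89.8 lbmol/h

For D: n = n₀ − 1ξ → 448 = 537.8 − 1ξ, giving ξ = 89.8 lbmol/h.
Outlet amounts (n = n₀ + ν ξ):
  D: 537.8 − 1(89.8) = 448
  E: 492.6 − 2(89.8) = 313
  G: 0 + 1(89.8) = 89.8
  F: 0 + 1(89.8) = 89.8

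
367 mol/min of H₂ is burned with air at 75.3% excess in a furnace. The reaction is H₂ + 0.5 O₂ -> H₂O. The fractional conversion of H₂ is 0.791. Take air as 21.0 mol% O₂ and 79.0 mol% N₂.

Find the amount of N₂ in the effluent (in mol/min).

1210 mol/min

Stoichiometric O₂ = 0.5 × 367 = 183.5 mol/min; O₂ fed = 183.5 × 1.753 = 321.7 mol/min.
N₂ fed = 321.7 × 79/21 = 1210 mol/min.
Fuel reacted = 0.791 × 367 → ξ = 290.3 mol/min.
Outlet (n = n₀ + ν ξ):
  H₂: 367 − 1(290.3) = 76.7
  O₂: 321.7 − 0.5(290.3) = 176.5
  N₂: 1210 (inert)
  H₂O: 0 + 1(290.3) = 290.3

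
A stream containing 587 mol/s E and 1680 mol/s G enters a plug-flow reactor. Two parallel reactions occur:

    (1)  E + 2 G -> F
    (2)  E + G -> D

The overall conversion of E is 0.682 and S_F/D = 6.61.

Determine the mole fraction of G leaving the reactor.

Conversion of E: E consumed = 0.682 × 587 = 400.3 mol/s = 1ξ₁ + 1ξ₂.
Selectivity: 1ξ₁ / (1ξ₂) = 6.61 → ξ₁ = 6.61 ξ₂.
Substitute: (1·6.61 + 1) ξ₂ = 400.3 → ξ₂ = 52.61 mol/s, ξ₁ = 347.7 mol/s.
Outlet amounts (n = n₀ + Σ ν·ξ):
  E: 587 − 1(347.7) − 1(52.61) = 186.7
  G: 1680 − 2(347.7) − 1(52.61) = 931.9
  F: 0 + 1(347.7) = 347.7
  D: 0 + 1(52.61) = 52.61
Total out = 1519 mol/s; y_G = 931.9 / 1519 = 0.6135.

0.614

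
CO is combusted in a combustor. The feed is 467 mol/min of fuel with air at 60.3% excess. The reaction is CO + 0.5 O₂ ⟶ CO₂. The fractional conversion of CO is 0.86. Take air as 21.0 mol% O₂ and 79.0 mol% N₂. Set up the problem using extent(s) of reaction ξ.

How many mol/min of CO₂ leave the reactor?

Stoichiometric O₂ = 0.5 × 467 = 233.5 mol/min; O₂ fed = 233.5 × 1.603 = 374.3 mol/min.
N₂ fed = 374.3 × 79/21 = 1408 mol/min.
Fuel reacted = 0.86 × 467 → ξ = 401.6 mol/min.
Outlet (n = n₀ + ν ξ):
  CO: 467 − 1(401.6) = 65.38
  O₂: 374.3 − 0.5(401.6) = 173.5
  N₂: 1408 (inert)
  CO₂: 0 + 1(401.6) = 401.6

402 mol/min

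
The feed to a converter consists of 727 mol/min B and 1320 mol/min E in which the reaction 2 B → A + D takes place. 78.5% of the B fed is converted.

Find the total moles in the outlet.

2050 mol/min

B reacted = 0.785 × 727 = 570.7 mol/min; ν_B = −2, so ξ = 570.7/2 = 285.3 mol/min.
Outlet amounts (n = n₀ + ν ξ):
  B: 727 − 2(285.3) = 156.3
  A: 0 + 1(285.3) = 285.3
  D: 0 + 1(285.3) = 285.3
  E: 1320 (inert)
Total out = 156.3 + 285.3 + 285.3 + 1320 = 2047 mol/min.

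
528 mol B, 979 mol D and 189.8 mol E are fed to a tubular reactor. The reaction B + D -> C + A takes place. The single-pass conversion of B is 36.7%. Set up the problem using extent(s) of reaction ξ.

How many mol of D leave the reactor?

785 mol

B reacted = 0.367 × 528 = 193.8 mol; ν_B = −1, so ξ = 193.8/1 = 193.8 mol.
Outlet amounts (n = n₀ + ν ξ):
  B: 528 − 1(193.8) = 334.2
  D: 979 − 1(193.8) = 785.2
  C: 0 + 1(193.8) = 193.8
  A: 0 + 1(193.8) = 193.8
  E: 189.8 (inert)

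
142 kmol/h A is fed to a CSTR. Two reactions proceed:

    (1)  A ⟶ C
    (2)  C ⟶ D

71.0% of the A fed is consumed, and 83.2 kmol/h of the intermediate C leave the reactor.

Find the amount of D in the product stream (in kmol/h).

Conversion of A: A consumed = 1ξ₁ = 0.71 × 142 → ξ₁ = 100.8 kmol/h.
C balance: n_C = 0 + 1ξ₁ − 1ξ₂ = 83.2 → ξ₂ = (1·100.8 − 83.2)/1 = 17.62 kmol/h.
Outlet amounts (n = n₀ + Σ ν·ξ):
  A: 142 − 1(100.8) = 41.18
  C: 0 + 1(100.8) − 1(17.62) = 83.2
  D: 0 + 1(17.62) = 17.62

17.6 kmol/h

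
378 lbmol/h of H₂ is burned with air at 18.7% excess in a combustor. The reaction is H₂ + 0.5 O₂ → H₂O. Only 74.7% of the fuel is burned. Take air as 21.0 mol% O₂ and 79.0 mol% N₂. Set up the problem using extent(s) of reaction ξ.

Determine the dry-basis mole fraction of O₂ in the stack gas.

Stoichiometric O₂ = 0.5 × 378 = 189 lbmol/h; O₂ fed = 189 × 1.187 = 224.3 lbmol/h.
N₂ fed = 224.3 × 79/21 = 844 lbmol/h.
Fuel reacted = 0.747 × 378 → ξ = 282.4 lbmol/h.
Outlet (n = n₀ + ν ξ):
  H₂: 378 − 1(282.4) = 95.63
  O₂: 224.3 − 0.5(282.4) = 83.16
  N₂: 844 (inert)
  H₂O: 0 + 1(282.4) = 282.4
Dry total = 1023 lbmol/h; y_O₂ (dry) = 83.16 / 1023 = 0.08131.

0.0813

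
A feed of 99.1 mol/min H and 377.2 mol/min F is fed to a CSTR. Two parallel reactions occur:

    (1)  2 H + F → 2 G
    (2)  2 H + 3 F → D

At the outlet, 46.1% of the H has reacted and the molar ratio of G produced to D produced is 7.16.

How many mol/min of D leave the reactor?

4.99 mol/min

Conversion of H: H consumed = 0.461 × 99.1 = 45.69 mol/min = 2ξ₁ + 2ξ₂.
Selectivity: 2ξ₁ / (1ξ₂) = 7.16 → ξ₁ = 3.58 ξ₂.
Substitute: (2·3.58 + 2) ξ₂ = 45.69 → ξ₂ = 4.987 mol/min, ξ₁ = 17.86 mol/min.
Outlet amounts (n = n₀ + Σ ν·ξ):
  H: 99.1 − 2(17.86) − 2(4.987) = 53.41
  F: 377.2 − 1(17.86) − 3(4.987) = 344.4
  G: 0 + 2(17.86) = 35.71
  D: 0 + 1(4.987) = 4.987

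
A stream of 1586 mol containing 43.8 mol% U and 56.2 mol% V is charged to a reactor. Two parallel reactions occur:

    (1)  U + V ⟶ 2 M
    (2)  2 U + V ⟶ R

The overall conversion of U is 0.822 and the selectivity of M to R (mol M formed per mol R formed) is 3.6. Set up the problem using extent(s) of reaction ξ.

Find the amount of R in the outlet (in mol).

150 mol

Conversion of U: U consumed = 0.822 × 694.7 = 571 mol = 1ξ₁ + 2ξ₂.
Selectivity: 2ξ₁ / (1ξ₂) = 3.6 → ξ₁ = 1.8 ξ₂.
Substitute: (1·1.8 + 2) ξ₂ = 571 → ξ₂ = 150.3 mol, ξ₁ = 270.5 mol.
Outlet amounts (n = n₀ + Σ ν·ξ):
  U: 694.7 − 1(270.5) − 2(150.3) = 123.7
  V: 891.3 − 1(270.5) − 1(150.3) = 470.6
  M: 0 + 2(270.5) = 541
  R: 0 + 1(150.3) = 150.3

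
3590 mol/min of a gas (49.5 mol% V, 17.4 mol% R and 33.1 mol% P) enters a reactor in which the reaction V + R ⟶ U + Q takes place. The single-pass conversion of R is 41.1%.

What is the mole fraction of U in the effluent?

0.0715

R reacted = 0.411 × 624.7 = 256.7 mol/min; ν_R = −1, so ξ = 256.7/1 = 256.7 mol/min.
Outlet amounts (n = n₀ + ν ξ):
  V: 1777 − 1(256.7) = 1520
  R: 624.7 − 1(256.7) = 367.9
  U: 0 + 1(256.7) = 256.7
  Q: 0 + 1(256.7) = 256.7
  P: 1188 (inert)
Total out = 3590 mol/min; y_U = 256.7 / 3590 = 0.07151.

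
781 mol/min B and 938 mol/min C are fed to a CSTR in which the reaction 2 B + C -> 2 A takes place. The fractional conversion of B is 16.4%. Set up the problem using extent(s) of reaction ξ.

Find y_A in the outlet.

0.0774

B reacted = 0.164 × 781 = 128.1 mol/min; ν_B = −2, so ξ = 128.1/2 = 64.04 mol/min.
Outlet amounts (n = n₀ + ν ξ):
  B: 781 − 2(64.04) = 652.9
  C: 938 − 1(64.04) = 874
  A: 0 + 2(64.04) = 128.1
Total out = 1655 mol/min; y_A = 128.1 / 1655 = 0.07739.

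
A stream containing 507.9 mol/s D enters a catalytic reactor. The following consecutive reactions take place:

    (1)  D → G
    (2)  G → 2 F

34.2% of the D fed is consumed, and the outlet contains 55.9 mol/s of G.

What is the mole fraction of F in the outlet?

0.377

Conversion of D: D consumed = 1ξ₁ = 0.342 × 507.9 → ξ₁ = 173.7 mol/s.
G balance: n_G = 0 + 1ξ₁ − 1ξ₂ = 55.9 → ξ₂ = (1·173.7 − 55.9)/1 = 117.8 mol/s.
Outlet amounts (n = n₀ + Σ ν·ξ):
  D: 507.9 − 1(173.7) = 334.2
  G: 0 + 1(173.7) − 1(117.8) = 55.9
  F: 0 + 2(117.8) = 235.6
Total out = 625.7 mol/s; y_F = 235.6 / 625.7 = 0.3765.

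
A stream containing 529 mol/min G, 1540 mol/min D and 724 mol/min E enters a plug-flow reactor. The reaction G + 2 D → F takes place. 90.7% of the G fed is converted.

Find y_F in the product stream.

0.262

G reacted = 0.907 × 529 = 479.8 mol/min; ν_G = −1, so ξ = 479.8/1 = 479.8 mol/min.
Outlet amounts (n = n₀ + ν ξ):
  G: 529 − 1(479.8) = 49.2
  D: 1540 − 2(479.8) = 580.4
  F: 0 + 1(479.8) = 479.8
  E: 724 (inert)
Total out = 1833 mol/min; y_F = 479.8 / 1833 = 0.2617.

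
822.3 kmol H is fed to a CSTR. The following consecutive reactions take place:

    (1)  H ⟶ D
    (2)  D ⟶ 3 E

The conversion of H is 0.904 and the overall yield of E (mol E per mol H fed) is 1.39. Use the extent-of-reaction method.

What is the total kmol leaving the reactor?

Conversion of H: H consumed = 1ξ₁ = 0.904 × 822.3 → ξ₁ = 743.4 kmol.
Yield of E: 3ξ₂ / 822.3 = 1.39 → ξ₂ = 381 kmol.
Outlet amounts (n = n₀ + Σ ν·ξ):
  H: 822.3 − 1(743.4) = 78.94
  D: 0 + 1(743.4) − 1(381) = 362.4
  E: 0 + 3(381) = 1143
Total out = 78.94 + 362.4 + 1143 = 1584 kmol.

1580 kmol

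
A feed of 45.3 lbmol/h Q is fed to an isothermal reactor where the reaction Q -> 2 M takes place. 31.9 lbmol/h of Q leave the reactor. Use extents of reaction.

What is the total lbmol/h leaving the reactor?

For Q: n = n₀ − 1ξ → 31.9 = 45.3 − 1ξ, giving ξ = 13.4 lbmol/h.
Outlet amounts (n = n₀ + ν ξ):
  Q: 45.3 − 1(13.4) = 31.9
  M: 0 + 2(13.4) = 26.8
Total out = 31.9 + 26.8 = 58.7 lbmol/h.

58.7 lbmol/h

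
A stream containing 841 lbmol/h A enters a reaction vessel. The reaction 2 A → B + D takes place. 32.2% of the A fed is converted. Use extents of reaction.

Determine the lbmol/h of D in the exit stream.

135 lbmol/h

A reacted = 0.322 × 841 = 270.8 lbmol/h; ν_A = −2, so ξ = 270.8/2 = 135.4 lbmol/h.
Outlet amounts (n = n₀ + ν ξ):
  A: 841 − 2(135.4) = 570.2
  B: 0 + 1(135.4) = 135.4
  D: 0 + 1(135.4) = 135.4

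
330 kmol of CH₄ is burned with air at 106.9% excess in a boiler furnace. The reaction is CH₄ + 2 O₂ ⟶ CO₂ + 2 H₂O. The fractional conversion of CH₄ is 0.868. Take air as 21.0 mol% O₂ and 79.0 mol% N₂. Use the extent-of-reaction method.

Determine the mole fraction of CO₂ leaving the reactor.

Stoichiometric O₂ = 2 × 330 = 660 kmol; O₂ fed = 660 × 2.069 = 1366 kmol.
N₂ fed = 1366 × 79/21 = 5137 kmol.
Fuel reacted = 0.868 × 330 → ξ = 286.4 kmol.
Outlet (n = n₀ + ν ξ):
  CH₄: 330 − 1(286.4) = 43.56
  O₂: 1366 − 2(286.4) = 792.7
  N₂: 5137 (inert)
  CO₂: 0 + 1(286.4) = 286.4
  H₂O: 0 + 2(286.4) = 572.9
Total out = 6833 kmol; y_CO₂ = 286.4 / 6833 = 0.04192.

0.0419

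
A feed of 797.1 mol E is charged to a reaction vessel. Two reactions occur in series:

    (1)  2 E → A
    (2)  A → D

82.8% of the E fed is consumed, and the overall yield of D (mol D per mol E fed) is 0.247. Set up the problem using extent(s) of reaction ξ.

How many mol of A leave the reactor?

Conversion of E: E consumed = 2ξ₁ = 0.828 × 797.1 → ξ₁ = 330 mol.
Yield of D: 1ξ₂ / 797.1 = 0.247 → ξ₂ = 196.9 mol.
Outlet amounts (n = n₀ + Σ ν·ξ):
  E: 797.1 − 2(330) = 137.1
  A: 0 + 1(330) − 1(196.9) = 133.1
  D: 0 + 1(196.9) = 196.9

133 mol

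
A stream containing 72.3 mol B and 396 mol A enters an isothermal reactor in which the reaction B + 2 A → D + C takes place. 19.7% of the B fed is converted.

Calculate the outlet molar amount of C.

B reacted = 0.197 × 72.3 = 14.24 mol; ν_B = −1, so ξ = 14.24/1 = 14.24 mol.
Outlet amounts (n = n₀ + ν ξ):
  B: 72.3 − 1(14.24) = 58.06
  A: 396 − 2(14.24) = 367.5
  D: 0 + 1(14.24) = 14.24
  C: 0 + 1(14.24) = 14.24

14.2 mol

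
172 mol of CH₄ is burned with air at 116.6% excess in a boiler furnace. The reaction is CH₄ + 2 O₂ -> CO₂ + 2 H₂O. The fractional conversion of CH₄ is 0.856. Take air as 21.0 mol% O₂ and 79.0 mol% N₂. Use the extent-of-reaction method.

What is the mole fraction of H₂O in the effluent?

0.0792

Stoichiometric O₂ = 2 × 172 = 344 mol; O₂ fed = 344 × 2.166 = 745.1 mol.
N₂ fed = 745.1 × 79/21 = 2803 mol.
Fuel reacted = 0.856 × 172 → ξ = 147.2 mol.
Outlet (n = n₀ + ν ξ):
  CH₄: 172 − 1(147.2) = 24.77
  O₂: 745.1 − 2(147.2) = 450.6
  N₂: 2803 (inert)
  CO₂: 0 + 1(147.2) = 147.2
  H₂O: 0 + 2(147.2) = 294.5
Total out = 3720 mol; y_H₂O = 294.5 / 3720 = 0.07915.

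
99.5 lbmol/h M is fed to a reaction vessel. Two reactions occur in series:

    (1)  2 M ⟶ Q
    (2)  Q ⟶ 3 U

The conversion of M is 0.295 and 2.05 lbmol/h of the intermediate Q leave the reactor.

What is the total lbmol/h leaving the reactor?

Conversion of M: M consumed = 2ξ₁ = 0.295 × 99.5 → ξ₁ = 14.68 lbmol/h.
Q balance: n_Q = 0 + 1ξ₁ − 1ξ₂ = 2.05 → ξ₂ = (1·14.68 − 2.05)/1 = 12.63 lbmol/h.
Outlet amounts (n = n₀ + Σ ν·ξ):
  M: 99.5 − 2(14.68) = 70.15
  Q: 0 + 1(14.68) − 1(12.63) = 2.05
  U: 0 + 3(12.63) = 37.88
Total out = 70.15 + 2.05 + 37.88 = 110.1 lbmol/h.

110 lbmol/h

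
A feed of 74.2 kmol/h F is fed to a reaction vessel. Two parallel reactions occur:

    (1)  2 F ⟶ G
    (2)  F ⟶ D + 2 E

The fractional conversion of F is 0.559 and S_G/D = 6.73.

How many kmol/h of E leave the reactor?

5.74 kmol/h

Conversion of F: F consumed = 0.559 × 74.2 = 41.48 kmol/h = 2ξ₁ + 1ξ₂.
Selectivity: 1ξ₁ / (1ξ₂) = 6.73 → ξ₁ = 6.73 ξ₂.
Substitute: (2·6.73 + 1) ξ₂ = 41.48 → ξ₂ = 2.868 kmol/h, ξ₁ = 19.3 kmol/h.
Outlet amounts (n = n₀ + Σ ν·ξ):
  F: 74.2 − 2(19.3) − 1(2.868) = 32.72
  G: 0 + 1(19.3) = 19.3
  D: 0 + 1(2.868) = 2.868
  E: 0 + 2(2.868) = 5.737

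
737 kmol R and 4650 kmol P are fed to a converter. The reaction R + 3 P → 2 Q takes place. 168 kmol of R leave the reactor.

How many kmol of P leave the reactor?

2940 kmol

For R: n = n₀ − 1ξ → 168 = 737 − 1ξ, giving ξ = 569 kmol.
Outlet amounts (n = n₀ + ν ξ):
  R: 737 − 1(569) = 168
  P: 4650 − 3(569) = 2943
  Q: 0 + 2(569) = 1138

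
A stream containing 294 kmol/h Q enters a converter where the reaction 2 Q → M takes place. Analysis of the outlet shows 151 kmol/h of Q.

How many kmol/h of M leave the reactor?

71.5 kmol/h

For Q: n = n₀ − 2ξ → 151 = 294 − 2ξ, giving ξ = 71.5 kmol/h.
Outlet amounts (n = n₀ + ν ξ):
  Q: 294 − 2(71.5) = 151
  M: 0 + 1(71.5) = 71.5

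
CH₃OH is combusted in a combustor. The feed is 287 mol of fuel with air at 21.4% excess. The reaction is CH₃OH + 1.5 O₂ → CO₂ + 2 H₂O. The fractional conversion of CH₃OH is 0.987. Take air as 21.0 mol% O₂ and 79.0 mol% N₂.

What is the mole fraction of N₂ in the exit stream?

0.674

Stoichiometric O₂ = 1.5 × 287 = 430.5 mol; O₂ fed = 430.5 × 1.214 = 522.6 mol.
N₂ fed = 522.6 × 79/21 = 1966 mol.
Fuel reacted = 0.987 × 287 → ξ = 283.3 mol.
Outlet (n = n₀ + ν ξ):
  CH₃OH: 287 − 1(283.3) = 3.731
  O₂: 522.6 − 1.5(283.3) = 97.72
  N₂: 1966 (inert)
  CO₂: 0 + 1(283.3) = 283.3
  H₂O: 0 + 2(283.3) = 566.5
Total out = 2917 mol; y_N₂ = 1966 / 2917 = 0.6739.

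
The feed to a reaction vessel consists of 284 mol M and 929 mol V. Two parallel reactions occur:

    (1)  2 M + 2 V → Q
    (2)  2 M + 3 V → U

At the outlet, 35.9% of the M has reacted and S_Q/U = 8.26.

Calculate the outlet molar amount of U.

Conversion of M: M consumed = 0.359 × 284 = 102 mol = 2ξ₁ + 2ξ₂.
Selectivity: 1ξ₁ / (1ξ₂) = 8.26 → ξ₁ = 8.26 ξ₂.
Substitute: (2·8.26 + 2) ξ₂ = 102 → ξ₂ = 5.505 mol, ξ₁ = 45.47 mol.
Outlet amounts (n = n₀ + Σ ν·ξ):
  M: 284 − 2(45.47) − 2(5.505) = 182
  V: 929 − 2(45.47) − 3(5.505) = 821.5
  Q: 0 + 1(45.47) = 45.47
  U: 0 + 1(5.505) = 5.505

5.51 mol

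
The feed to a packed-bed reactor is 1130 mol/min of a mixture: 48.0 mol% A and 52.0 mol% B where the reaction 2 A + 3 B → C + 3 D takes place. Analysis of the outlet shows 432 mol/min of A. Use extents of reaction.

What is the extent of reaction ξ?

ξ = 55.2 mol/min

For A: n = n₀ − 2ξ → 432 = 542.4 − 2ξ, giving ξ = 55.2 mol/min.
Outlet amounts (n = n₀ + ν ξ):
  A: 542.4 − 2(55.2) = 432
  B: 587.6 − 3(55.2) = 422
  C: 0 + 1(55.2) = 55.2
  D: 0 + 3(55.2) = 165.6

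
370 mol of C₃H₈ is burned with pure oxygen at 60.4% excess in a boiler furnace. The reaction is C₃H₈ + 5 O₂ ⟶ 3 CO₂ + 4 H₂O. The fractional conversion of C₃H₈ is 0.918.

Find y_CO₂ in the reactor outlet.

0.277

Stoichiometric O₂ = 5 × 370 = 1850 mol; O₂ fed = 1850 × 1.604 = 2967 mol.
Fuel reacted = 0.918 × 370 → ξ = 339.7 mol.
Outlet (n = n₀ + ν ξ):
  C₃H₈: 370 − 1(339.7) = 30.34
  O₂: 2967 − 5(339.7) = 1269
  CO₂: 0 + 3(339.7) = 1019
  H₂O: 0 + 4(339.7) = 1359
Total out = 3677 mol; y_CO₂ = 1019 / 3677 = 0.2771.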